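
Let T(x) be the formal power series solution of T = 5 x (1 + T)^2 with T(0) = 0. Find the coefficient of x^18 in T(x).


Apply the Lagrange inversion formula: if T = 5 x * phi(T) with phi(t) = (1 + t)^2, then [x^n] T = 5^n * (1/n) [t^(n-1)] phi(t)^n = 5^n * (1/n) [t^(n-1)] (1 + t)^(2n) = 5^n * (1/n) C(2n, n-1).
Using the identity C(2n, n-1) = C(2n, n) * n / (n+1), the unscaled factor equals C(2n, n) / (n+1) = C_n, the n-th Catalan number.
For n = 18: C_18 = C(36, 18) / 19 = 9075135300/19 = 477638700.
With the 5^18 = 3814697265625 factor, the coefficient is 3814697265625 * 477638700 = 1822047042846679687500.

1822047042846679687500


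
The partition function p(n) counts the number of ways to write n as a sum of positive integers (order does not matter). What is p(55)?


Using the generating function prod_{k>=1} 1/(1-x^k), we compute p(55).
By dynamic programming over parts 1 through 55:
p(55) = 451276

451276


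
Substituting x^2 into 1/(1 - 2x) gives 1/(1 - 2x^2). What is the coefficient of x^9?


Since 1/(1 - 2x^2) only has even powers of x,
the coefficient of x^9 (odd) is 0.

0


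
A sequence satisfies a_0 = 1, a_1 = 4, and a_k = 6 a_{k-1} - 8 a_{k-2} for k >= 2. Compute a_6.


The characteristic equation is t^2 - 6 t + 8 = 0, with roots r_1 = 4 and r_2 = 2 (so c_1 = r_1 + r_2, c_2 = -r_1 r_2 as required).
One can use the closed form a_n = A r_1^n + B r_2^n, but direct iteration is more reliable:
a_0 = 1, a_1 = 4, a_2 = 16, a_3 = 64, a_4 = 256, a_5 = 1024, a_6 = 4096.
So a_6 = 4096.

4096


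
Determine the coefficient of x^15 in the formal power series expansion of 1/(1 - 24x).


The geometric series identity gives 1/(1 - c x) = sum_{k>=0} c^k x^k, so the coefficient of x^k is c^k.
Here c = 24 and k = 15.
Computing: 24^15 = 504857282956046106624

504857282956046106624


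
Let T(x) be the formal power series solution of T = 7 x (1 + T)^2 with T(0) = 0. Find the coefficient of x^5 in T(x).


Apply the Lagrange inversion formula: if T = 7 x * phi(T) with phi(t) = (1 + t)^2, then [x^n] T = 7^n * (1/n) [t^(n-1)] phi(t)^n = 7^n * (1/n) [t^(n-1)] (1 + t)^(2n) = 7^n * (1/n) C(2n, n-1).
Using the identity C(2n, n-1) = C(2n, n) * n / (n+1), the unscaled factor equals C(2n, n) / (n+1) = C_n, the n-th Catalan number.
For n = 5: C_5 = C(10, 5) / 6 = 252/6 = 42.
With the 7^5 = 16807 factor, the coefficient is 16807 * 42 = 705894.

705894


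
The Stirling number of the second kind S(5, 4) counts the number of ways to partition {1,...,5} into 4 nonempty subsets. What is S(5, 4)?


Using the explicit formula S(n,k) = (1/k!) sum_{j=0}^{k} (-1)^(k-j) C(k,j) j^n:
S(5, 4) = 10
Equivalently, S(n,k) is n! times the coefficient of x^n in the EGF (e^x - 1)^k / k!.

10


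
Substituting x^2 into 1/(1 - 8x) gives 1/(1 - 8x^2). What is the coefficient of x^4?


The coefficient of x^(2m) in 1/(1 - 8x^2) is 8^m.
With n = 4 = 2*2, the coefficient is 8^2 = 64.

64


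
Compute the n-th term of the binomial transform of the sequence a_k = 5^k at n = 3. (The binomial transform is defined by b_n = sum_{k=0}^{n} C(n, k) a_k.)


With a_k = 5^k, b_n = sum_{k=0}^{n} C(n, k) 5^k = (1 + 5)^n by the binomial theorem.
For n = 3: (1 + 5)^3 = 6^3 = 216.

216


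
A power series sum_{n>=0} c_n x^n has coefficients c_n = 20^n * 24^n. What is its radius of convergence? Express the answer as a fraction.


By the root test (Cauchy-Hadamard), the radius is R = 1 / limsup_n |c_n|^(1/n).
Here |c_n|^(1/n) = (20^n * 24^n)^(1/n) = 20 * 24 = 480 for all n.
So R = 1/480 = 1/480.

1/480


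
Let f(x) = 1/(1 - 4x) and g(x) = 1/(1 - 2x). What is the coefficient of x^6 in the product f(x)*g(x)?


The coefficient of x^n in f*g is the Cauchy product: sum_{k=0}^{n} a^k * b^(n-k).
With a=4, b=2, n=6:
sum_{k=0}^{6} 4^k * 2^(6-k)
= 8128

8128


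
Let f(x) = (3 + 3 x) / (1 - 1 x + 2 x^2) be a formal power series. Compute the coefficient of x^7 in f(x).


Write f(x) = sum_{k>=0} a_k x^k. Multiplying both sides by 1 - 1 x + 2 x^2 gives
(1 - 1 x + 2 x^2) sum_{k>=0} a_k x^k = 3 + 3 x.
Matching coefficients:
 x^0: a_0 = 3
 x^1: a_1 - 1 a_0 = 3  =>  a_1 = 1*3 + 3 = 6
 x^k (k >= 2): a_k = 1 a_{k-1} - 2 a_{k-2}.
Iterating: a_2 = 0, a_3 = -12, a_4 = -12, a_5 = 12, a_6 = 36, a_7 = 12.
So the coefficient of x^7 is 12.

12


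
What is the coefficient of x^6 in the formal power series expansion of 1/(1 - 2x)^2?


The general identity 1/(1 - c x)^r = sum_{k>=0} c^k C(k + r - 1, r - 1) x^k follows by substituting y = c x into 1/(1 - y)^r = sum_{k>=0} C(k + r - 1, r - 1) y^k.
For c = 2, r = 2, k = 6:
2^6 * C(7, 1) = 64 * 7 = 448.

448


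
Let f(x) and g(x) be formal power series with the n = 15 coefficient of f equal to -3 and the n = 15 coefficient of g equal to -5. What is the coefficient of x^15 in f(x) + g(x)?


Addition of formal power series is termwise.
The coefficient of x^15 in f + g = -3 + -5
= -8

-8


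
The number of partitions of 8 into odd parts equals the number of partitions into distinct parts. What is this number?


Computing partitions of 8 into odd parts (1, 3, 5, ...):
Using the generating function prod_{k>=0} 1/(1-x^(2k+1)),
the count is 6

6


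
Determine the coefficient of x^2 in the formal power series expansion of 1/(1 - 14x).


The geometric series identity gives 1/(1 - c x) = sum_{k>=0} c^k x^k, so the coefficient of x^k is c^k.
Here c = 14 and k = 2.
Computing: 14^2 = 196

196


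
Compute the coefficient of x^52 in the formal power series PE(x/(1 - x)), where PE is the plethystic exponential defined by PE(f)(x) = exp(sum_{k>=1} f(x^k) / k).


For f(x) = x/(1 - x) we have
sum_{k>=1} f(x^k) / k = sum_{k>=1} (1/k) * x^k / (1 - x^k) = sum_{k, m >= 1} x^(k m) / k,
which after exponentiating simplifies to
PE(x/(1 - x)) = prod_{k>=1} 1 / (1 - x^k).
This is the generating function for the partition function p(n), so the coefficient of x^52 is p(52).
Computing p(52) by dynamic programming over parts 1, 2, ..., 52: p(52) = 281589.

281589


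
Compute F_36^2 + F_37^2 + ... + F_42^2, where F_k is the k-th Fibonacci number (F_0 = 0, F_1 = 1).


There is a standard identity sum_{k=0}^{N} F_k^2 = F_N * F_{N+1} (proved inductively from the telescoping relation F_k^2 = F_k F_{k+1} - F_{k-1} F_k). Then
sum_{k=36}^{42} F_k^2 = F_42 F_43 - F_35 F_36.
Computing: F_42 = 267914296, F_43 = 433494437, F_35 = 9227465, F_36 = 14930352.
Sum = 267914296 * 433494437 - 9227465 * 14930352 = 116001587608253672.

116001587608253672


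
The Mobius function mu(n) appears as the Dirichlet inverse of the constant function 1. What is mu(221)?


221 = 13 * 17 (all distinct primes).
mu(221) = (-1)^2 = 1

1


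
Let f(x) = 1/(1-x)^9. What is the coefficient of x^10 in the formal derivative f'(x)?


Differentiate: d/dx [ 1/(1-x)^r ] = r / (1-x)^(r+1).
Here r = 9, so f'(x) = 9 / (1-x)^10.
The expansion of 1/(1-x)^(r+1) has coefficient of x^n equal to C(n+r, r).
So the coefficient of x^10 in f'(x) is
9 * C(19, 9) = 9 * 92378 = 831402

831402


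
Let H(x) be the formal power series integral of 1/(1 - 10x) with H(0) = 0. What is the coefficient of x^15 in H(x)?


1/(1 - 10x) = sum_{k>=0} 10^k x^k. Integrating termwise with H(0) = 0:
H(x) = sum_{k>=0} 10^k x^(k+1) / (k+1) = sum_{m>=1} 10^(m-1) x^m / m.
For m = 15: 10^14/15 = 100000000000000/15 = 20000000000000/3.

20000000000000/3


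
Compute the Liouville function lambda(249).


The Liouville function is lambda(k) = (-1)^Omega(k), where Omega(k) counts the prime factors of k with multiplicity.
Factoring: 249 = 3 * 83, so Omega(249) = 2.
lambda(249) = (-1)^2 = 1.

1


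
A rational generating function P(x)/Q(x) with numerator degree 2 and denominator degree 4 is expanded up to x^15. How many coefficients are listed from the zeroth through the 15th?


Expanding up to x^15 gives the coefficients for x^0, x^1, ..., x^15.
That is 15 + 1 = 16 coefficients in total.

16


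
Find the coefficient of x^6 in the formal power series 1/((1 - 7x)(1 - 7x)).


By partial fractions or Cauchy convolution:
The coefficient equals sum_{k=0}^{6} 7^k * 7^(6-k).
= 823543

823543


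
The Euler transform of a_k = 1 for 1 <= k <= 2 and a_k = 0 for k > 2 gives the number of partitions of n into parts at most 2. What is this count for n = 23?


Partitions of 23 into parts at most 2:
Using generating function (1-x)^(-1)(1-x^2)^(-1),
the coefficient of x^23 = 12

12


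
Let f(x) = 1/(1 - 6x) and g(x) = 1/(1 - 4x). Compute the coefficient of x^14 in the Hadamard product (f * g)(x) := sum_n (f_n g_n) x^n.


f has coefficients f_k = 6^k and g has coefficients g_k = 4^k, so the Hadamard product has coefficient (f*g)_k = 6^k * 4^k = 24^k.
For k = 14: 24^14 = 21035720123168587776.

21035720123168587776


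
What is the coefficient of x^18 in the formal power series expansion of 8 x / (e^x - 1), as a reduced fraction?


The exponential generating function for Bernoulli numbers is
x / (e^x - 1) = sum_{k>=0} B_k x^k / k!.
So the coefficient of x^18 in 8 x / (e^x - 1) is 8 B_18 / 18!.
Computing: B_18 = 43867/798, 18! = 6402373705728000, giving
8 * 43867/798 / 6402373705728000 = 43867/638636777146368000.

43867/638636777146368000


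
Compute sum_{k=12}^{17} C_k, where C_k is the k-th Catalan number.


C_12 through C_17: 208012, 742900, 2674440, 9694845, 35357670, 129644790
Sum = 208012 + 742900 + 2674440 + 9694845 + 35357670 + 129644790
= 178322657

178322657


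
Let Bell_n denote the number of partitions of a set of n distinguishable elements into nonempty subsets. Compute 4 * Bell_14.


Bell_14 can be computed from the Bell triangle or from Dobinski's identity Bell_n = (1/e) * sum_{k>=0} k^n / k!.
Computing Bell_14 = 190899322.
Then 4 * 190899322 = 763597288.

763597288


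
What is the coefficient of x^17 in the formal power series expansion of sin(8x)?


The Maclaurin series is sin(t) = sum_{k>=0} (-1)^k t^(2k+1) / (2k+1)!, so substituting t = 8x, only odd powers of x are nonzero, with coefficient of x^(2k+1) equal to (-1)^k 8^(2k+1) / (2k+1)!.
Write 17 = 2*8 + 1, giving the coefficient (-1)^8 * 8^17 / 17! = 2251799813685248/355687428096000 = 68719476736/10854718875.

68719476736/10854718875


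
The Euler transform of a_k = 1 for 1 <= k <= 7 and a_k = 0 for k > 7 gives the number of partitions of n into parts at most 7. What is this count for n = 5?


Partitions of 5 into parts at most 7:
Using generating function (1-x)^(-1)(1-x^2)^(-1)...(1-x^7)^(-1),
the coefficient of x^5 = 7

7


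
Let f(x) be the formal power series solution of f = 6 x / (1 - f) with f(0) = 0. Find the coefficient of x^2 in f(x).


Apply Lagrange inversion: f = 6 x * phi(f) with phi(t) = 1/(1 - t), so
[x^n] f = 6^n * (1/n) [t^(n-1)] phi(t)^n = 6^n * (1/n) [t^(n-1)] (1 - t)^(-n) = 6^n * (1/n) C(2n - 2, n - 1) = 6^n * C_{n-1}.
For n = 2: C_1 = C(2, 1) / 2 = 2/2 = 1.
With the 6^2 = 36 factor, the coefficient is 36 * 1 = 36.

36


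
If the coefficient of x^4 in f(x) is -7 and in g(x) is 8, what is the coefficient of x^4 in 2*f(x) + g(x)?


Scalar multiplication scales coefficients: 2 * -7 = -14.
Then add the g coefficient: -14 + 8
= -6

-6


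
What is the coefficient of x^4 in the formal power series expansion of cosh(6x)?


The Maclaurin series is cosh(t) = sum_{m>=0} t^(2m) / (2m)!, so substituting t = 6x, only even powers of x are nonzero, with coefficient of x^(2m) equal to 6^(2m) / (2m)!.
For x^4 the coefficient is 6^4/4! = 1296/24 = 54.

54


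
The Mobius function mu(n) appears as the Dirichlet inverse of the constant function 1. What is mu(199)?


199 = 199 (all distinct primes).
mu(199) = (-1)^1 = -1

-1


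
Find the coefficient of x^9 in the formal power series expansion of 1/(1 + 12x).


Write 1/(1 + c x) = 1/(1 - (-c) x) and apply the geometric-series identity
1/(1 - y) = sum_{k>=0} y^k to get 1/(1 + c x) = sum_{k>=0} (-c)^k x^k.
So the coefficient of x^k is (-c)^k = (-1)^k * c^k.
Here c = 12 and k = 9:
(-12)^9 = -1 * 5159780352 = -5159780352

-5159780352


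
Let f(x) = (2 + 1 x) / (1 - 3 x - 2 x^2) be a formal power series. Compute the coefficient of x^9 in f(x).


Write f(x) = sum_{k>=0} a_k x^k. Multiplying both sides by 1 - 3 x - 2 x^2 gives
(1 - 3 x - 2 x^2) sum_{k>=0} a_k x^k = 2 + 1 x.
Matching coefficients:
 x^0: a_0 = 2
 x^1: a_1 - 3 a_0 = 1  =>  a_1 = 3*2 + 1 = 7
 x^k (k >= 2): a_k = 3 a_{k-1} + 2 a_{k-2}.
Iterating: a_2 = 25, a_3 = 89, a_4 = 317, a_5 = 1129, a_6 = 4021, a_7 = 14321, a_8 = 51005, a_9 = 181657.
So the coefficient of x^9 is 181657.

181657


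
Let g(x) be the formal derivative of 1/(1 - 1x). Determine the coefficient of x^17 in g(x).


Differentiate termwise: d/dx sum_{k>=0} 1^k x^k = sum_{k>=1} k 1^k x^(k-1) = sum_{j>=0} (j+1) 1^(j+1) x^j.
Equivalently, d/dx [1/(1 - 1x)] = 1/(1 - 1x)^2.
For j = 17: 18 * 1^18 = 18 * 1 = 18.

18


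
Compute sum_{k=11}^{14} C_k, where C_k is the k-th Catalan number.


C_11 through C_14: 58786, 208012, 742900, 2674440
Sum = 58786 + 208012 + 742900 + 2674440
= 3684138

3684138


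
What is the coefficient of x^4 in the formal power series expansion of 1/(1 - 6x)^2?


The general identity 1/(1 - c x)^r = sum_{k>=0} c^k C(k + r - 1, r - 1) x^k follows by substituting y = c x into 1/(1 - y)^r = sum_{k>=0} C(k + r - 1, r - 1) y^k.
For c = 6, r = 2, k = 4:
6^4 * C(5, 1) = 1296 * 5 = 6480.

6480


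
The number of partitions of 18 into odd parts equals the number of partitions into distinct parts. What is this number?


Computing partitions of 18 into odd parts (1, 3, 5, ...):
Using the generating function prod_{k>=0} 1/(1-x^(2k+1)),
the count is 46

46


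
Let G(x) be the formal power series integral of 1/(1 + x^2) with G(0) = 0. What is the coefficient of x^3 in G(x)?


1/(1 + x^2) = sum_{j>=0} (-1)^j x^(2j). Integrating termwise with G(0) = 0:
G(x) = sum_{j>=0} (-1)^j x^(2j+1) / (2j+1) = arctan(x).
Only odd powers are nonzero. For x^3 write 3 = 2*1 + 1, giving
(-1)^1 / 3 = -1/3 = -1/3.

-1/3


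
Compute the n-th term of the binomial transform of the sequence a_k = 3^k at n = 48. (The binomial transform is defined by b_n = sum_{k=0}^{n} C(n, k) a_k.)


With a_k = 3^k, b_n = sum_{k=0}^{n} C(n, k) 3^k = (1 + 3)^n by the binomial theorem.
For n = 48: (1 + 3)^48 = 4^48 = 79228162514264337593543950336.

79228162514264337593543950336


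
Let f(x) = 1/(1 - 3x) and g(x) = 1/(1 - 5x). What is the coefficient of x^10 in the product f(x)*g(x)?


The coefficient of x^n in f*g is the Cauchy product: sum_{k=0}^{n} a^k * b^(n-k).
With a=3, b=5, n=10:
sum_{k=0}^{10} 3^k * 5^(10-k)
= 24325489

24325489


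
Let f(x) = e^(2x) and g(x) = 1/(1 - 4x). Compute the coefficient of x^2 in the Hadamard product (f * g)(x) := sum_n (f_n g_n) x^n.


Expanding: f_k = 2^k/k! (from e^(2x)) and g_k = 4^k (from 1/(1 - 4x)). So the Hadamard coefficient (f * g)_k = 2^k 4^k / k! = (8)^k / k!.
For k = 2: 8^2/2! = 64/2 = 32.

32


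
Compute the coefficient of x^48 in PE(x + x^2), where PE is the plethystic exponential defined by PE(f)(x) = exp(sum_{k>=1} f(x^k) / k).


With f(x) = x + x^2, the exponent is sum_{k>=1} (x^k + x^(2k)) / k = -ln(1 - x) - ln(1 - x^2). Exponentiating:
PE(x + x^2) = 1 / ((1 - x)(1 - x^2)).
This is the generating function for partitions of n into parts of size 1 or 2. The number of 2's can be any j in 0..24, and the rest are 1's, so
[x^48] = floor(48/2) + 1 = 25.

25


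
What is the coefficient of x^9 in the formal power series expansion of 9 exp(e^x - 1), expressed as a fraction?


exp(e^x - 1) is the exponential generating function for the Bell numbers Bell_k: exp(e^x - 1) = sum_{k>=0} Bell_k x^k / k!.
So the coefficient of x^9 in 9 exp(e^x - 1) is 9 Bell_9 / 9!.
Computing: Bell_9 = 21147 and 9! = 362880, giving
9 * 21147/362880 = 1007/1920.

1007/1920


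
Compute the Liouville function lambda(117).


The Liouville function is lambda(k) = (-1)^Omega(k), where Omega(k) counts the prime factors of k with multiplicity.
Factoring: 117 = 3 * 3 * 13, so Omega(117) = 3.
lambda(117) = (-1)^3 = -1.

-1


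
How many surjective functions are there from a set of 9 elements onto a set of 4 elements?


By inclusion-exclusion on which target elements are missed, the number of surjections from an n-set onto a k-set is
surj(n, k) = sum_{j=0}^{k} (-1)^j C(k, j) (k - j)^n.
Equivalently surj(n, k) = k! * S(n, k), where S(n, k) is the Stirling number of the second kind.
For n = 9, k = 4:
S(9, 4) = 7770, so
surj = 4! * 7770 = 24 * 7770 = 186480.

186480


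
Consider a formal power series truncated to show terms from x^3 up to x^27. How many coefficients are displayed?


From x^3 to x^27 inclusive, the count is 27 - 3 + 1 = 25.

25


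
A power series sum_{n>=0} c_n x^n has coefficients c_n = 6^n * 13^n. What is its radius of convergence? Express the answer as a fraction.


By the root test (Cauchy-Hadamard), the radius is R = 1 / limsup_n |c_n|^(1/n).
Here |c_n|^(1/n) = (6^n * 13^n)^(1/n) = 6 * 13 = 78 for all n.
So R = 1/78 = 1/78.

1/78


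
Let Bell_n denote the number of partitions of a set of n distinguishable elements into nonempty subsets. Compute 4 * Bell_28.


Bell_28 can be computed from the Bell triangle or from Dobinski's identity Bell_n = (1/e) * sum_{k>=0} k^n / k!.
Computing Bell_28 = 6160539404599934652455.
Then 4 * 6160539404599934652455 = 24642157618399738609820.

24642157618399738609820


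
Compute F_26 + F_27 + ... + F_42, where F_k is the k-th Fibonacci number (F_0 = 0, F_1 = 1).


Use the identity sum_{k=0}^{N} F_k = F_{N+2} - 1 (which follows from F_{k+2} - F_{k+1} = F_k). Then
sum_{k=26}^{42} F_k = (F_{44} - 1) - (F_{27} - 1) = F_{44} - F_{27}.
Computing: F_{44} = 701408733, F_{27} = 196418, so
Sum = 701408733 - 196418 = 701212315.

701212315


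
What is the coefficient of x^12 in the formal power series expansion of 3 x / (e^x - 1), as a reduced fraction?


The exponential generating function for Bernoulli numbers is
x / (e^x - 1) = sum_{k>=0} B_k x^k / k!.
So the coefficient of x^12 in 3 x / (e^x - 1) is 3 B_12 / 12!.
Computing: B_12 = -691/2730, 12! = 479001600, giving
3 * -691/2730 / 479001600 = -691/435891456000.

-691/435891456000


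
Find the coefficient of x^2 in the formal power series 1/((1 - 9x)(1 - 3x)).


By partial fractions or Cauchy convolution:
The coefficient equals sum_{k=0}^{2} 9^k * 3^(2-k).
= 117

117


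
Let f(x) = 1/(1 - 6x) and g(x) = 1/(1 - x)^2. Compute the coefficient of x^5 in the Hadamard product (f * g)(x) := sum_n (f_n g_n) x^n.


f has coefficients f_k = 6^k. For g = 1/(1 - x)^2 the coefficient is g_k = C(k + 1, 1) = k + 1. The Hadamard coefficient is (f * g)_k = 6^k * (k + 1).
For k = 5: 6^5 * 6 = 7776 * 6 = 46656.

46656


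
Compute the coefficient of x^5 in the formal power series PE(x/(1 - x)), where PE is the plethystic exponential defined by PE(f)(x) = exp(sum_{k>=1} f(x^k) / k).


For f(x) = x/(1 - x) we have
sum_{k>=1} f(x^k) / k = sum_{k>=1} (1/k) * x^k / (1 - x^k) = sum_{k, m >= 1} x^(k m) / k,
which after exponentiating simplifies to
PE(x/(1 - x)) = prod_{k>=1} 1 / (1 - x^k).
This is the generating function for the partition function p(n), so the coefficient of x^5 is p(5).
Computing p(5) by dynamic programming over parts 1, 2, ..., 5: p(5) = 7.

7


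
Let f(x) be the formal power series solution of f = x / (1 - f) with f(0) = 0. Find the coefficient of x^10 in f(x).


Apply Lagrange inversion: f = x * phi(f) with phi(t) = 1/(1 - t), so
[x^n] f = (1/n) [t^(n-1)] phi(t)^n = (1/n) [t^(n-1)] (1 - t)^(-n) = (1/n) C(2n - 2, n - 1) = C_{n-1}.
For n = 10: C_9 = C(18, 9) / 10 = 48620/10 = 4862 = 4862.

4862


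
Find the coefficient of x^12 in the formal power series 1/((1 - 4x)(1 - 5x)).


By partial fractions or Cauchy convolution:
The coefficient equals sum_{k=0}^{12} 4^k * 5^(12-k).
= 1153594261

1153594261


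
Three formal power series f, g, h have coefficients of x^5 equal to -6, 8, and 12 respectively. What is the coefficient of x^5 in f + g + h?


Series addition is componentwise:
-6 + 8 + 12
= 14

14


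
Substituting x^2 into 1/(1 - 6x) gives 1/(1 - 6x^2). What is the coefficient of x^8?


The coefficient of x^(2m) in 1/(1 - 6x^2) is 6^m.
With n = 8 = 2*4, the coefficient is 6^4 = 1296.

1296


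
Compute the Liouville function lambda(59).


The Liouville function is lambda(k) = (-1)^Omega(k), where Omega(k) counts the prime factors of k with multiplicity.
Factoring: 59 = 59, so Omega(59) = 1.
lambda(59) = (-1)^1 = -1.

-1


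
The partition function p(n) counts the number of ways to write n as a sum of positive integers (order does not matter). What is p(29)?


Using the generating function prod_{k>=1} 1/(1-x^k), we compute p(29).
By dynamic programming over parts 1 through 29:
p(29) = 4565

4565


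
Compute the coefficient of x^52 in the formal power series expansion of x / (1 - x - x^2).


Let f(x) = sum_{k>=0} a_k x^k. Multiplying f(x) * (1 - x - x^2) = x and matching coefficients gives a_0 = 0, a_1 = 1, and a_k = a_{k-1} + a_{k-2} for k >= 2. These are the Fibonacci numbers F_k.
Iterating from F_0 = 0, F_1 = 1:
F_0=0, F_1=1, F_2=1, F_3=2, F_4=3, F_5=5, F_6=8, F_7=13, F_8=21, F_9=34, ...
F_52 = 32951280099.

32951280099


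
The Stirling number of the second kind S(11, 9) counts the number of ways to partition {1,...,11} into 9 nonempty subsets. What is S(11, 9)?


Using the explicit formula S(n,k) = (1/k!) sum_{j=0}^{k} (-1)^(k-j) C(k,j) j^n:
S(11, 9) = 1155
Equivalently, S(n,k) is n! times the coefficient of x^n in the EGF (e^x - 1)^k / k!.

1155


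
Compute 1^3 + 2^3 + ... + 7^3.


This power sum has a closed form given by Faulhaber's formula
sum_{k=1}^{m} k^p = (1 / (p + 1)) * sum_{j=0}^{p} C(p + 1, j) B_j m^(p + 1 - j),
but for small m direct computation is fastest:
1 + 8 + 27 + 64 + 125 + 216 + 343 = 784.

784


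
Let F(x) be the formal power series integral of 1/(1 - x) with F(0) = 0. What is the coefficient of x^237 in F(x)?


1/(1 - x) = sum_{k>=0} x^k. Integrating termwise and using F(0) = 0 gives
F(x) = sum_{k>=0} x^(k+1) / (k+1) = sum_{m>=1} x^m / m = -ln(1 - x).
So the coefficient of x^237 is 1/237 = 1/237.

1/237


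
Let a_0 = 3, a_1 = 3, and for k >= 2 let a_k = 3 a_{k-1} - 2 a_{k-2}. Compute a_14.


Iterating the recurrence forward:
a_0 = 3
a_1 = 3
a_2 = 3*3 - 2*3 = 3
a_3 = 3*3 - 2*3 = 3
a_4 = 3*3 - 2*3 = 3
a_5 = 3*3 - 2*3 = 3
a_6 = 3*3 - 2*3 = 3
a_7 = 3*3 - 2*3 = 3
a_8 = 3*3 - 2*3 = 3
a_9 = 3*3 - 2*3 = 3
a_10 = 3*3 - 2*3 = 3
a_11 = 3*3 - 2*3 = 3
a_12 = 3*3 - 2*3 = 3
a_13 = 3*3 - 2*3 = 3
a_14 = 3*3 - 2*3 = 3
So a_14 = 3.

3


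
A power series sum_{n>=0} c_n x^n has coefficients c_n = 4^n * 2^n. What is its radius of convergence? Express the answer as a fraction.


By the root test (Cauchy-Hadamard), the radius is R = 1 / limsup_n |c_n|^(1/n).
Here |c_n|^(1/n) = (4^n * 2^n)^(1/n) = 4 * 2 = 8 for all n.
So R = 1/8 = 1/8.

1/8


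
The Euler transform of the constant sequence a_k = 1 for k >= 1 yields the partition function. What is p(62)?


The Euler transform converts the sequence a_k = 1 into the number of integer partitions.
Using the recurrence or dynamic programming:
p(62) = 1300156

1300156


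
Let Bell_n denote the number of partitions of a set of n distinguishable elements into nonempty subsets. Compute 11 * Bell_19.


Bell_19 can be computed from the Bell triangle or from Dobinski's identity Bell_n = (1/e) * sum_{k>=0} k^n / k!.
Computing Bell_19 = 5832742205057.
Then 11 * 5832742205057 = 64160164255627.

64160164255627


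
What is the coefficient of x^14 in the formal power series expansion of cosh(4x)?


The Maclaurin series is cosh(t) = sum_{m>=0} t^(2m) / (2m)!, so substituting t = 4x, only even powers of x are nonzero, with coefficient of x^(2m) equal to 4^(2m) / (2m)!.
For x^14 the coefficient is 4^14/14! = 268435456/87178291200 = 131072/42567525.

131072/42567525


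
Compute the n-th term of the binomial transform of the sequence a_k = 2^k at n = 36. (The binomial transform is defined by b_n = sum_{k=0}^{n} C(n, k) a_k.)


With a_k = 2^k, b_n = sum_{k=0}^{n} C(n, k) 2^k = (1 + 2)^n by the binomial theorem.
For n = 36: (1 + 2)^36 = 3^36 = 150094635296999121.

150094635296999121


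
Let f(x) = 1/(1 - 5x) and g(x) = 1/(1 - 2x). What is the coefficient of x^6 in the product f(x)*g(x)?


The coefficient of x^n in f*g is the Cauchy product: sum_{k=0}^{n} a^k * b^(n-k).
With a=5, b=2, n=6:
sum_{k=0}^{6} 5^k * 2^(6-k)
= 25999

25999


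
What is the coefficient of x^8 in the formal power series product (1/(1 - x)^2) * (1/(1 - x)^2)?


Combine the factors: (1/(1 - x)^2) * (1/(1 - x)^2) = 1/(1 - x)^4.
Then use 1/(1 - x)^r = sum_{k>=0} C(k + r - 1, r - 1) x^k with r = 4 and k = 8:
C(11, 3) = 165.

165


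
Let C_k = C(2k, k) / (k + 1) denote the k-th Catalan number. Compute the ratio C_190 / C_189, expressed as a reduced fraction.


Using C_k = (2k)! / (k! (k+1)!), the ratio C_{k+1}/C_k simplifies to
C_{k+1}/C_k = [(2k+2)! / ((k+1)! (k+2)!)] * [k! (k+1)! / (2k)!]
 = (2k+2)(2k+1) / ((k+1)(k+2)) = 2(2k+1) / (k+2).
For k = 189: 2(2*189 + 1) / (189 + 2) = 758/191 = 758/191.

758/191


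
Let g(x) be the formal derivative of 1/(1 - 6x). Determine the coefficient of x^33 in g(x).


Differentiate termwise: d/dx sum_{k>=0} 6^k x^k = sum_{k>=1} k 6^k x^(k-1) = sum_{j>=0} (j+1) 6^(j+1) x^j.
Equivalently, d/dx [1/(1 - 6x)] = 6/(1 - 6x)^2.
For j = 33: 34 * 6^34 = 34 * 286511799958070431838109696 = 9741401198574394682495729664.

9741401198574394682495729664


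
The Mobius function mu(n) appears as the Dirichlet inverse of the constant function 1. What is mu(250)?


250 has a squared prime factor, so mu(250) = 0.
Factorization reveals a repeated prime.

0


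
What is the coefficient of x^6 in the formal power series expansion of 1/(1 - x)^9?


The negative binomial / multiset identity is
1/(1 - x)^r = sum_{k>=0} C(k + r - 1, r - 1) x^k.
Here r = 9 and k = 6, so the coefficient is
C(6 + 8, 8) = C(14, 8)
= 3003

3003


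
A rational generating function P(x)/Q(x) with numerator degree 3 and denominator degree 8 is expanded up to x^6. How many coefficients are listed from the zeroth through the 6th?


Expanding up to x^6 gives the coefficients for x^0, x^1, ..., x^6.
That is 6 + 1 = 7 coefficients in total.

7


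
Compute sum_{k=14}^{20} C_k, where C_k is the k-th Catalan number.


C_14 through C_20: 2674440, 9694845, 35357670, 129644790, 477638700, 1767263190, 6564120420
Sum = 2674440 + 9694845 + 35357670 + 129644790 + 477638700 + 1767263190 + 6564120420
= 8986394055

8986394055


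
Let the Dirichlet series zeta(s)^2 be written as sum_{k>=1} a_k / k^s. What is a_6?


The Dirichlet convolution of the constant function 1 with itself gives (1 * 1)(k) = sum_{d | k} 1 = d(k), the number of positive divisors of k.
Since zeta(s) = sum_{k>=1} 1/k^s, we have zeta(s)^2 = sum_{k>=1} d(k)/k^s, so a_k = d(k).
For k = 6: the divisors are 1, 2, 3, 6.
Count = 4.

4


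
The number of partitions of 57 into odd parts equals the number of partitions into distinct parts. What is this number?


Computing partitions of 57 into odd parts (1, 3, 5, ...):
Using the generating function prod_{k>=0} 1/(1-x^(2k+1)),
the count is 7917

7917


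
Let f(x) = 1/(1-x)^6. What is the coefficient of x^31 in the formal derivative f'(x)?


Differentiate: d/dx [ 1/(1-x)^r ] = r / (1-x)^(r+1).
Here r = 6, so f'(x) = 6 / (1-x)^7.
The expansion of 1/(1-x)^(r+1) has coefficient of x^n equal to C(n+r, r).
So the coefficient of x^31 in f'(x) is
6 * C(37, 6) = 6 * 2324784 = 13948704

13948704


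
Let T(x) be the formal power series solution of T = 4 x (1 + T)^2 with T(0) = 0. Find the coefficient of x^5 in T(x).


Apply the Lagrange inversion formula: if T = 4 x * phi(T) with phi(t) = (1 + t)^2, then [x^n] T = 4^n * (1/n) [t^(n-1)] phi(t)^n = 4^n * (1/n) [t^(n-1)] (1 + t)^(2n) = 4^n * (1/n) C(2n, n-1).
Using the identity C(2n, n-1) = C(2n, n) * n / (n+1), the unscaled factor equals C(2n, n) / (n+1) = C_n, the n-th Catalan number.
For n = 5: C_5 = C(10, 5) / 6 = 252/6 = 42.
With the 4^5 = 1024 factor, the coefficient is 1024 * 42 = 43008.

43008


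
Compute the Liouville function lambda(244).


The Liouville function is lambda(k) = (-1)^Omega(k), where Omega(k) counts the prime factors of k with multiplicity.
Factoring: 244 = 2 * 2 * 61, so Omega(244) = 3.
lambda(244) = (-1)^3 = -1.

-1


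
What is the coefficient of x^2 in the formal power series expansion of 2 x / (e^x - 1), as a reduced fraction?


The exponential generating function for Bernoulli numbers is
x / (e^x - 1) = sum_{k>=0} B_k x^k / k!.
So the coefficient of x^2 in 2 x / (e^x - 1) is 2 B_2 / 2!.
Computing: B_2 = 1/6, 2! = 2, giving
2 * 1/6 / 2 = 1/6.

1/6


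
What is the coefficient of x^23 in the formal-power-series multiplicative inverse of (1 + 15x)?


The inverse is 1/(1 + 15x). Apply the geometric identity 1/(1 - y) = sum_{k>=0} y^k with y = -15x:
1/(1 + 15x) = sum_{k>=0} (-15)^k x^k.
So the coefficient of x^23 is (-15)^23 = -1122274146401882171630859375.

-1122274146401882171630859375


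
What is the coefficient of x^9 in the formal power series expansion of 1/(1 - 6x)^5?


The general identity 1/(1 - c x)^r = sum_{k>=0} c^k C(k + r - 1, r - 1) x^k follows by substituting y = c x into 1/(1 - y)^r = sum_{k>=0} C(k + r - 1, r - 1) y^k.
For c = 6, r = 5, k = 9:
6^9 * C(13, 4) = 10077696 * 715 = 7205552640.

7205552640


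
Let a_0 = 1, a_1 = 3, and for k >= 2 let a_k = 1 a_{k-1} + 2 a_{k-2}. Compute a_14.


Iterating the recurrence forward:
a_0 = 1
a_1 = 3
a_2 = 1*3 + 2*1 = 5
a_3 = 1*5 + 2*3 = 11
a_4 = 1*11 + 2*5 = 21
a_5 = 1*21 + 2*11 = 43
a_6 = 1*43 + 2*21 = 85
a_7 = 1*85 + 2*43 = 171
a_8 = 1*171 + 2*85 = 341
a_9 = 1*341 + 2*171 = 683
a_10 = 1*683 + 2*341 = 1365
a_11 = 1*1365 + 2*683 = 2731
a_12 = 1*2731 + 2*1365 = 5461
a_13 = 1*5461 + 2*2731 = 10923
a_14 = 1*10923 + 2*5461 = 21845
So a_14 = 21845.

21845


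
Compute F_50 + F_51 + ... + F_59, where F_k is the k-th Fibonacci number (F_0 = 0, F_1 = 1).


Use the identity sum_{k=0}^{N} F_k = F_{N+2} - 1 (which follows from F_{k+2} - F_{k+1} = F_k). Then
sum_{k=50}^{59} F_k = (F_{61} - 1) - (F_{51} - 1) = F_{61} - F_{51}.
Computing: F_{61} = 2504730781961, F_{51} = 20365011074, so
Sum = 2504730781961 - 20365011074 = 2484365770887.

2484365770887


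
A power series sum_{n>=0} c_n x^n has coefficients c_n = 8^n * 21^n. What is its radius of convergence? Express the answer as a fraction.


By the root test (Cauchy-Hadamard), the radius is R = 1 / limsup_n |c_n|^(1/n).
Here |c_n|^(1/n) = (8^n * 21^n)^(1/n) = 8 * 21 = 168 for all n.
So R = 1/168 = 1/168.

1/168


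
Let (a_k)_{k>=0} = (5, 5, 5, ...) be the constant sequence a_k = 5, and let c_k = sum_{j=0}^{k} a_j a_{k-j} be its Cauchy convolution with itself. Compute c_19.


Since a_j = 5 for all j >= 0, the convolution sum becomes
c_k = sum_{j=0}^{k} 5 * 5 = 25 * (k + 1).
Equivalently, the generating function of (a_k) is 5/(1 - x) and its square is 25/(1 - x)^2 = sum_{k>=0} 25(k + 1) x^k.
For k = 19: 25 * 20 = 500.

500


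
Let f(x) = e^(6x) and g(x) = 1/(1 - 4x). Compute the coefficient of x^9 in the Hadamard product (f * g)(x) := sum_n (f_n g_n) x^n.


Expanding: f_k = 6^k/k! (from e^(6x)) and g_k = 4^k (from 1/(1 - 4x)). So the Hadamard coefficient (f * g)_k = 6^k 4^k / k! = (24)^k / k!.
For k = 9: 24^9/9! = 2641807540224/362880 = 254803968/35.

254803968/35


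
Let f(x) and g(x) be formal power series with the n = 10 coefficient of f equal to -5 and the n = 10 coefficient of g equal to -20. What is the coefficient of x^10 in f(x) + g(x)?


Addition of formal power series is termwise.
The coefficient of x^10 in f + g = -5 + -20
= -25

-25


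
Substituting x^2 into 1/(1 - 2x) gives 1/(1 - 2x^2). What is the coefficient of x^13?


Since 1/(1 - 2x^2) only has even powers of x,
the coefficient of x^13 (odd) is 0.

0


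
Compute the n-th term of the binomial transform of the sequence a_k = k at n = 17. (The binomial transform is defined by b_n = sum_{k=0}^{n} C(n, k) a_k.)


With a_k = k, b_n = sum_{k=0}^{n} C(n, k) k. Using k * C(n, k) = n * C(n-1, k-1) gives b_n = n * sum_{k>=1} C(n-1, k-1) = n * 2^(n-1).
For n = 17: 17 * 2^16 = 17 * 65536 = 1114112.

1114112


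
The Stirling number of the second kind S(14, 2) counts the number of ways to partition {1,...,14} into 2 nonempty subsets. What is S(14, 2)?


Using the explicit formula S(n,k) = (1/k!) sum_{j=0}^{k} (-1)^(k-j) C(k,j) j^n:
S(14, 2) = 8191
Equivalently, S(n,k) is n! times the coefficient of x^n in the EGF (e^x - 1)^k / k!.

8191


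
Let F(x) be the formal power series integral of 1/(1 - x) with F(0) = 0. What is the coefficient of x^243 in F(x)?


1/(1 - x) = sum_{k>=0} x^k. Integrating termwise and using F(0) = 0 gives
F(x) = sum_{k>=0} x^(k+1) / (k+1) = sum_{m>=1} x^m / m = -ln(1 - x).
So the coefficient of x^243 is 1/243 = 1/243.

1/243


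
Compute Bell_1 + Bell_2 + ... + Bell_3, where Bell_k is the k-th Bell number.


Recall Bell_k counts set partitions of a k-set (with Bell_0 = 1 by convention).
Bell_1 through Bell_3: 1, 2, 5
Sum = 1 + 2 + 5 = 8.

8


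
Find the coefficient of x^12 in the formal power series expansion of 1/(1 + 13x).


Write 1/(1 + c x) = 1/(1 - (-c) x) and apply the geometric-series identity
1/(1 - y) = sum_{k>=0} y^k to get 1/(1 + c x) = sum_{k>=0} (-c)^k x^k.
So the coefficient of x^k is (-c)^k = (-1)^k * c^k.
Here c = 13 and k = 12:
(-13)^12 = 1 * 23298085122481 = 23298085122481

23298085122481


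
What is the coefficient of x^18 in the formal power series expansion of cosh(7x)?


The Maclaurin series is cosh(t) = sum_{m>=0} t^(2m) / (2m)!, so substituting t = 7x, only even powers of x are nonzero, with coefficient of x^(2m) equal to 7^(2m) / (2m)!.
For x^18 the coefficient is 7^18/18! = 1628413597910449/6402373705728000 = 33232930569601/130660687872000.

33232930569601/130660687872000


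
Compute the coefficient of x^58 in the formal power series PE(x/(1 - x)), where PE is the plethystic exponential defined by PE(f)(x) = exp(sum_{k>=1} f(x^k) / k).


For f(x) = x/(1 - x) we have
sum_{k>=1} f(x^k) / k = sum_{k>=1} (1/k) * x^k / (1 - x^k) = sum_{k, m >= 1} x^(k m) / k,
which after exponentiating simplifies to
PE(x/(1 - x)) = prod_{k>=1} 1 / (1 - x^k).
This is the generating function for the partition function p(n), so the coefficient of x^58 is p(58).
Computing p(58) by dynamic programming over parts 1, 2, ..., 58: p(58) = 715220.

715220


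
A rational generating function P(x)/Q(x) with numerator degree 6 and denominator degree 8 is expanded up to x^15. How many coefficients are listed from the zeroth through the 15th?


Expanding up to x^15 gives the coefficients for x^0, x^1, ..., x^15.
That is 15 + 1 = 16 coefficients in total.

16


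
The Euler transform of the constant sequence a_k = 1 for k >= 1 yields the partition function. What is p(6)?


The Euler transform converts the sequence a_k = 1 into the number of integer partitions.
Using the recurrence or dynamic programming:
p(6) = 11

11


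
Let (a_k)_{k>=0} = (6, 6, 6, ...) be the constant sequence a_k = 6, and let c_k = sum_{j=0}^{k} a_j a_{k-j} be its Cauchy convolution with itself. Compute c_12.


Since a_j = 6 for all j >= 0, the convolution sum becomes
c_k = sum_{j=0}^{k} 6 * 6 = 36 * (k + 1).
Equivalently, the generating function of (a_k) is 6/(1 - x) and its square is 36/(1 - x)^2 = sum_{k>=0} 36(k + 1) x^k.
For k = 12: 36 * 13 = 468.

468


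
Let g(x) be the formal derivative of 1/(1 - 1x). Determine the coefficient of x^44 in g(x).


Differentiate termwise: d/dx sum_{k>=0} 1^k x^k = sum_{k>=1} k 1^k x^(k-1) = sum_{j>=0} (j+1) 1^(j+1) x^j.
Equivalently, d/dx [1/(1 - 1x)] = 1/(1 - 1x)^2.
For j = 44: 45 * 1^45 = 45 * 1 = 45.

45


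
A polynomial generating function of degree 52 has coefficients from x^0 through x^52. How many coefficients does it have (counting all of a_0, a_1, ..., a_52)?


A polynomial of degree 52 takes the form a_0 + a_1 x + ... + a_52 x^52.
The number of coefficients is 52 + 1 = 53.

53


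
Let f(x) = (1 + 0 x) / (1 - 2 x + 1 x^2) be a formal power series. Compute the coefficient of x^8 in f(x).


Write f(x) = sum_{k>=0} a_k x^k. Multiplying both sides by 1 - 2 x + 1 x^2 gives
(1 - 2 x + 1 x^2) sum_{k>=0} a_k x^k = 1 + 0 x.
Matching coefficients:
 x^0: a_0 = 1
 x^1: a_1 - 2 a_0 = 0  =>  a_1 = 2*1 + 0 = 2
 x^k (k >= 2): a_k = 2 a_{k-1} - 1 a_{k-2}.
Iterating: a_2 = 3, a_3 = 4, a_4 = 5, a_5 = 6, a_6 = 7, a_7 = 8, a_8 = 9.
So the coefficient of x^8 is 9.

9


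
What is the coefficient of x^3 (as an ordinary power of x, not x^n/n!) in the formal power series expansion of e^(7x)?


The exponential series is e^y = sum_{k>=0} y^k / k!. Substituting y = 7x gives
e^(7x) = sum_{k>=0} 7^k x^k / k!.
So the coefficient of x^n is a^n/n! with a = 7, n = 3:
7^3 / 3! = 343/6 = 343/6

343/6


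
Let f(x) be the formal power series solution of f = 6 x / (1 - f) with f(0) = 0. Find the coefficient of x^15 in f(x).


Apply Lagrange inversion: f = 6 x * phi(f) with phi(t) = 1/(1 - t), so
[x^n] f = 6^n * (1/n) [t^(n-1)] phi(t)^n = 6^n * (1/n) [t^(n-1)] (1 - t)^(-n) = 6^n * (1/n) C(2n - 2, n - 1) = 6^n * C_{n-1}.
For n = 15: C_14 = C(28, 14) / 15 = 40116600/15 = 2674440.
With the 6^15 = 470184984576 factor, the coefficient is 470184984576 * 2674440 = 1257481530149437440.

1257481530149437440


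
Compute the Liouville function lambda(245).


The Liouville function is lambda(k) = (-1)^Omega(k), where Omega(k) counts the prime factors of k with multiplicity.
Factoring: 245 = 5 * 7 * 7, so Omega(245) = 3.
lambda(245) = (-1)^3 = -1.

-1


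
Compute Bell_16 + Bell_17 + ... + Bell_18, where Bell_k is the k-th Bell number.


Recall Bell_k counts set partitions of a k-set (with Bell_0 = 1 by convention).
Bell_16 through Bell_18: 10480142147, 82864869804, 682076806159
Sum = 10480142147 + 82864869804 + 682076806159 = 775421818110.

775421818110


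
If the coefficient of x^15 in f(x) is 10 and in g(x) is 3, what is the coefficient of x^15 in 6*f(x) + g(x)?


Scalar multiplication scales coefficients: 6 * 10 = 60.
Then add the g coefficient: 60 + 3
= 63

63


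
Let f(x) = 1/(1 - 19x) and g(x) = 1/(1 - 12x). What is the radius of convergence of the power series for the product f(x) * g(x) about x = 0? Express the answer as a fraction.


The radius of 1/(1 - 19x) is 1/19 (nearest singularity at x = 1/19), and the radius of 1/(1 - 12x) is 1/12.
The product f(x)*g(x) = 1/((1 - 19x)(1 - 12x)) has singularities at both 1/19 and 1/12, so its radius of convergence is the distance to the nearest one:
min(1/19, 1/12) = 1/19.

1/19


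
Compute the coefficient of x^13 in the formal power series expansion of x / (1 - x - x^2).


Let f(x) = sum_{k>=0} a_k x^k. Multiplying f(x) * (1 - x - x^2) = x and matching coefficients gives a_0 = 0, a_1 = 1, and a_k = a_{k-1} + a_{k-2} for k >= 2. These are the Fibonacci numbers F_k.
Iterating from F_0 = 0, F_1 = 1:
F_0=0, F_1=1, F_2=1, F_3=2, F_4=3, F_5=5, F_6=8, F_7=13, F_8=21, F_9=34, ...
F_13 = 233.

233


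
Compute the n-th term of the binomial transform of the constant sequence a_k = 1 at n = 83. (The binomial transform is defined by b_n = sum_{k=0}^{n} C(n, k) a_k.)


With a_k = 1 for all k, b_n = sum_{k=0}^{n} C(n, k) = 2^n by the binomial theorem.
For n = 83: 2^83 = 9671406556917033397649408.

9671406556917033397649408


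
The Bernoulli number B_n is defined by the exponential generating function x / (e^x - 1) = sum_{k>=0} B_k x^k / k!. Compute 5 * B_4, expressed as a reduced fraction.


Bernoulli numbers can also be computed recursively via B_0 = 1 and sum_{j=0}^{m} C(m+1, j) B_j = 0 for m >= 1. Odd-index Bernoulli numbers vanish for k >= 3.
Computing B_4 = -1/30, so 5 * B_4 = 5 * -1/30 = -1/6.

-1/6


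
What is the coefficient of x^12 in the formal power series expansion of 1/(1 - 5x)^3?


The general identity 1/(1 - c x)^r = sum_{k>=0} c^k C(k + r - 1, r - 1) x^k follows by substituting y = c x into 1/(1 - y)^r = sum_{k>=0} C(k + r - 1, r - 1) y^k.
For c = 5, r = 3, k = 12:
5^12 * C(14, 2) = 244140625 * 91 = 22216796875.

22216796875
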